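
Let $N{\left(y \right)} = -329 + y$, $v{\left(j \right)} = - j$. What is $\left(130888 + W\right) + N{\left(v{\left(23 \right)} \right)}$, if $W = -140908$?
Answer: $-10372$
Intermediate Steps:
$\left(130888 + W\right) + N{\left(v{\left(23 \right)} \right)} = \left(130888 - 140908\right) - 352 = -10020 - 352 = -10372$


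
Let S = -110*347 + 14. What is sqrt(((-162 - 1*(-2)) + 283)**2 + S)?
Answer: I*sqrt(23027) ≈ 151.75*I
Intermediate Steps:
S = -38156 (S = -38170 + 14 = -38156)
sqrt(((-162 - 1*(-2)) + 283)**2 + S) = sqrt(((-162 - 1*(-2)) + 283)**2 - 38156) = sqrt(((-162 + 2) + 283)**2 - 38156) = sqrt((-160 + 283)**2 - 38156) = sqrt(123**2 - 38156) = sqrt(15129 - 38156) = sqrt(-23027) = I*sqrt(23027)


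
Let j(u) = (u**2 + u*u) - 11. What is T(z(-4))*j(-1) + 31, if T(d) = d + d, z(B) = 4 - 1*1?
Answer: -23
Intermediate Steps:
z(B) = 3 (z(B) = 4 - 1 = 3)
j(u) = -11 + 2*u**2 (j(u) = (u**2 + u**2) - 11 = 2*u**2 - 11 = -11 + 2*u**2)
T(d) = 2*d
T(z(-4))*j(-1) + 31 = (2*3)*(-11 + 2*(-1)**2) + 31 = 6*(-11 + 2*1) + 31 = 6*(-11 + 2) + 31 = 6*(-9) + 31 = -54 + 31 = -23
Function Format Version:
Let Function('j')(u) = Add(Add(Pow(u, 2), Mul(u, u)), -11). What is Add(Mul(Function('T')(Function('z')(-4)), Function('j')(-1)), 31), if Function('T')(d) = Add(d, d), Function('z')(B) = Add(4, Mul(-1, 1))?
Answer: -23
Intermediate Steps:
Function('z')(B) = 3 (Function('z')(B) = Add(4, -1) = 3)
Function('j')(u) = Add(-11, Mul(2, Pow(u, 2))) (Function('j')(u) = Add(Add(Pow(u, 2), Pow(u, 2)), -11) = Add(Mul(2, Pow(u, 2)), -11) = Add(-11, Mul(2, Pow(u, 2))))
Function('T')(d) = Mul(2, d)
Add(Mul(Function('T')(Function('z')(-4)), Function('j')(-1)), 31) = Add(Mul(Mul(2, 3), Add(-11, Mul(2, Pow(-1, 2)))), 31) = Add(Mul(6, Add(-11, Mul(2, 1))), 31) = Add(Mul(6, Add(-11, 2)), 31) = Add(Mul(6, -9), 31) = Add(-54, 31) = -23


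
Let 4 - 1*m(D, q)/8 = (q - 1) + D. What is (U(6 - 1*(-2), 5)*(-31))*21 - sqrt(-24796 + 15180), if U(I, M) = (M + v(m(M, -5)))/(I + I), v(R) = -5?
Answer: -4*I*sqrt(601) ≈ -98.061*I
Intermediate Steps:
m(D, q) = 40 - 8*D - 8*q (m(D, q) = 32 - 8*((q - 1) + D) = 32 - 8*((-1 + q) + D) = 32 - 8*(-1 + D + q) = 32 + (8 - 8*D - 8*q) = 40 - 8*D - 8*q)
U(I, M) = (-5 + M)/(2*I) (U(I, M) = (M - 5)/(I + I) = (-5 + M)/((2*I)) = (-5 + M)*(1/(2*I)) = (-5 + M)/(2*I))
(U(6 - 1*(-2), 5)*(-31))*21 - sqrt(-24796 + 15180) = (((-5 + 5)/(2*(6 - 1*(-2))))*(-31))*21 - sqrt(-24796 + 15180) = (((1/2)*0/(6 + 2))*(-31))*21 - sqrt(-9616) = (((1/2)*0/8)*(-31))*21 - 4*I*sqrt(601) = (((1/2)*(1/8)*0)*(-31))*21 - 4*I*sqrt(601) = (0*(-31))*21 - 4*I*sqrt(601) = 0*21 - 4*I*sqrt(601) = 0 - 4*I*sqrt(601) = -4*I*sqrt(601)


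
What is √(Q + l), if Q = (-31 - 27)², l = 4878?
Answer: √8242 ≈ 90.785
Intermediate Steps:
Q = 3364 (Q = (-58)² = 3364)
√(Q + l) = √(3364 + 4878) = √8242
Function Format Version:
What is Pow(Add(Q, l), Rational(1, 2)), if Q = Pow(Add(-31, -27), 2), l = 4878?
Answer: Pow(8242, Rational(1, 2)) ≈ 90.785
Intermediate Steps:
Q = 3364 (Q = Pow(-58, 2) = 3364)
Pow(Add(Q, l), Rational(1, 2)) = Pow(Add(3364, 4878), Rational(1, 2)) = Pow(8242, Rational(1, 2))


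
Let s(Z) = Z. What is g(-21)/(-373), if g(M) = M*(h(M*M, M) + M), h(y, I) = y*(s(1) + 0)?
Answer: 8820/373 ≈ 23.646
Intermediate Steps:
h(y, I) = y (h(y, I) = y*(1 + 0) = y*1 = y)
g(M) = M*(M + M**2) (g(M) = M*(M*M + M) = M*(M**2 + M) = M*(M + M**2))
g(-21)/(-373) = ((-21)**2*(1 - 21))/(-373) = (441*(-20))*(-1/373) = -8820*(-1/373) = 8820/373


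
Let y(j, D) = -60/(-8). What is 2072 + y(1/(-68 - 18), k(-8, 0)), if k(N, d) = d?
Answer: 4159/2 ≈ 2079.5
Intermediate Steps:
y(j, D) = 15/2 (y(j, D) = -60*(-⅛) = 15/2)
2072 + y(1/(-68 - 18), k(-8, 0)) = 2072 + 15/2 = 4159/2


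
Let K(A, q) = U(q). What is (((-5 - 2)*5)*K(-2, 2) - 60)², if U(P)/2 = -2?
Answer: 6400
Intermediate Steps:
U(P) = -4 (U(P) = 2*(-2) = -4)
K(A, q) = -4
(((-5 - 2)*5)*K(-2, 2) - 60)² = (((-5 - 2)*5)*(-4) - 60)² = (-7*5*(-4) - 60)² = (-35*(-4) - 60)² = (140 - 60)² = 80² = 6400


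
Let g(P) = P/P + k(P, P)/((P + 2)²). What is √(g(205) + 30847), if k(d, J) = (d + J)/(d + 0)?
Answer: √1321805954/207 ≈ 175.64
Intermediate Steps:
k(d, J) = (J + d)/d
g(P) = 1 + 2/(2 + P)² (g(P) = P/P + ((P + P)/P)/((P + 2)²) = 1 + ((2*P)/P)/((2 + P)²) = 1 + 2/(2 + P)²)
√(g(205) + 30847) = √((1 + 2/(2 + 205)²) + 30847) = √((1 + 2/207²) + 30847) = √((1 + 2*(1/42849)) + 30847) = √((1 + 2/42849) + 30847) = √(42851/42849 + 30847) = √(1321805954/42849) = √1321805954/207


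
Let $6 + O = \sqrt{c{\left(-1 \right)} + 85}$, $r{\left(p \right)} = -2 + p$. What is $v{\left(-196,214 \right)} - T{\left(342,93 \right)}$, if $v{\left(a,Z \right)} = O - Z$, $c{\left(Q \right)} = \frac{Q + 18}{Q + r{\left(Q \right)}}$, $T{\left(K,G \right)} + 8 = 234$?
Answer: $-446 + \frac{\sqrt{323}}{2} \approx -437.01$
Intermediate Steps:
$T{\left(K,G \right)} = 226$ ($T{\left(K,G \right)} = -8 + 234 = 226$)
$c{\left(Q \right)} = \frac{18 + Q}{-2 + 2 Q}$ ($c{\left(Q \right)} = \frac{Q + 18}{Q + \left(-2 + Q\right)} = \frac{18 + Q}{-2 + 2 Q}$)
$O = -6 + \frac{\sqrt{323}}{2}$ ($O = -6 + \sqrt{\frac{18 - 1}{2 \left(-1 - 1\right)} + 85} = -6 + \sqrt{\frac{1}{2} \frac{1}{-2} \cdot 17 + 85} = -6 + \sqrt{\frac{1}{2} \left(- \frac{1}{2}\right) 17 + 85} = -6 + \sqrt{- \frac{17}{4} + 85} = -6 + \sqrt{\frac{323}{4}} = -6 + \frac{\sqrt{323}}{2} \approx 2.9861$)
$v{\left(a,Z \right)} = -6 + \frac{\sqrt{323}}{2} - Z$ ($v{\left(a,Z \right)} = \left(-6 + \frac{\sqrt{323}}{2}\right) - Z = -6 + \frac{\sqrt{323}}{2} - Z$)
$v{\left(-196,214 \right)} - T{\left(342,93 \right)} = \left(-6 + \frac{\sqrt{323}}{2} - 214\right) - 226 = \left(-220 + \frac{\sqrt{323}}{2}\right) - 226 = -446 + \frac{\sqrt{323}}{2}$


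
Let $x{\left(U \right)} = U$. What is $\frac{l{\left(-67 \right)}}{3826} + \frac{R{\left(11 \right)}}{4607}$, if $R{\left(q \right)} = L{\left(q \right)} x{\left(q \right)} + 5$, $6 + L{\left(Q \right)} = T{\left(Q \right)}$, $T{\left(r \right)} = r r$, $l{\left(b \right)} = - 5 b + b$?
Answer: $\frac{3046848}{8813191} \approx 0.34571$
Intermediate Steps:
$l{\left(b \right)} = - 4 b$
$T{\left(r \right)} = r^{2}$
$L{\left(Q \right)} = -6 + Q^{2}$
$R{\left(q \right)} = 5 + q \left(-6 + q^{2}\right)$ ($R{\left(q \right)} = \left(-6 + q^{2}\right) q + 5 = q \left(-6 + q^{2}\right) + 5 = 5 + q \left(-6 + q^{2}\right)$)
$\frac{l{\left(-67 \right)}}{3826} + \frac{R{\left(11 \right)}}{4607} = \frac{\left(-4\right) \left(-67\right)}{3826} + \frac{5 + 11 \left(-6 + 11^{2}\right)}{4607} = 268 \cdot \frac{1}{3826} + \left(5 + 11 \left(-6 + 121\right)\right) \frac{1}{4607} = \frac{134}{1913} + \left(5 + 11 \cdot 115\right) \frac{1}{4607} = \frac{134}{1913} + \left(5 + 1265\right) \frac{1}{4607} = \frac{134}{1913} + 1270 \cdot \frac{1}{4607} = \frac{134}{1913} + \frac{1270}{4607} = \frac{3046848}{8813191}$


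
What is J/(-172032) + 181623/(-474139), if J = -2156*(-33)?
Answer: -773559637/971036672 ≈ -0.79663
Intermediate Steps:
J = 71148
J/(-172032) + 181623/(-474139) = 71148/(-172032) + 181623/(-474139) = 71148*(-1/172032) + 181623*(-1/474139) = -847/2048 - 181623/474139 = -773559637/971036672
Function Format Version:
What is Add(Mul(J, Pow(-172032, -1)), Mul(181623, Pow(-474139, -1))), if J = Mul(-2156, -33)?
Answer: Rational(-773559637, 971036672) ≈ -0.79663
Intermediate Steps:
J = 71148
Add(Mul(J, Pow(-172032, -1)), Mul(181623, Pow(-474139, -1))) = Add(Mul(71148, Pow(-172032, -1)), Mul(181623, Pow(-474139, -1))) = Add(Mul(71148, Rational(-1, 172032)), Mul(181623, Rational(-1, 474139))) = Add(Rational(-847, 2048), Rational(-181623, 474139)) = Rational(-773559637, 971036672)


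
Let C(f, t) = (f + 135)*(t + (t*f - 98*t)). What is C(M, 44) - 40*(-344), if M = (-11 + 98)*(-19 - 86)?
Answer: 3655885760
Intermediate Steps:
M = -9135 (M = 87*(-105) = -9135)
C(f, t) = (135 + f)*(-97*t + f*t) (C(f, t) = (135 + f)*(t + (f*t - 98*t)) = (135 + f)*(t + (-98*t + f*t)) = (135 + f)*(-97*t + f*t))
C(M, 44) - 40*(-344) = 44*(-13095 + (-9135)² + 38*(-9135)) - 40*(-344) = 44*(-13095 + 83448225 - 347130) + 13760 = 44*83088000 + 13760 = 3655872000 + 13760 = 3655885760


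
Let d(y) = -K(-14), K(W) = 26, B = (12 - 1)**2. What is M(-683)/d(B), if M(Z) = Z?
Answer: 683/26 ≈ 26.269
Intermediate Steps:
B = 121 (B = 11**2 = 121)
d(y) = -26 (d(y) = -1*26 = -26)
M(-683)/d(B) = -683/(-26) = -683*(-1/26) = 683/26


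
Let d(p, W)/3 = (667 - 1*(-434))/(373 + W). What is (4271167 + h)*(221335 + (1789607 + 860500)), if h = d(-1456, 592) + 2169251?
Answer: 17846031191132466/965 ≈ 1.8493e+13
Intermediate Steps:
d(p, W) = 3303/(373 + W) (d(p, W) = 3*((667 - 1*(-434))/(373 + W)) = 3*((667 + 434)/(373 + W)) = 3*(1101/(373 + W)) = 3303/(373 + W))
h = 2093330518/965 (h = 3303/(373 + 592) + 2169251 = 3303/965 + 2169251 = 2093330518/965 ≈ 2.1693e+6)
(4271167 + h)*(221335 + (1789607 + 860500)) = (4271167 + 2093330518/965)*(221335 + (1789607 + 860500)) = 6215006673*(221335 + 2650107)/965 = (6215006673/965)*2871442 = 17846031191132466/965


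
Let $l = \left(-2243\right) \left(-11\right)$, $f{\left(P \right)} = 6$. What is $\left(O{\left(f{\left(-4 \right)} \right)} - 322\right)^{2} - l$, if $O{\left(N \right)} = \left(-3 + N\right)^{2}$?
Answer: $73296$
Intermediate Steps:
$l = 24673$
$\left(O{\left(f{\left(-4 \right)} \right)} - 322\right)^{2} - l = \left(\left(-3 + 6\right)^{2} - 322\right)^{2} - 24673 = \left(3^{2} - 322\right)^{2} - 24673 = \left(9 - 322\right)^{2} - 24673 = \left(-313\right)^{2} - 24673 = 97969 - 24673 = 73296$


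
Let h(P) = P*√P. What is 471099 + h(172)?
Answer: 471099 + 344*√43 ≈ 4.7336e+5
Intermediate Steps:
h(P) = P^(3/2)
471099 + h(172) = 471099 + 172^(3/2) = 471099 + 344*√43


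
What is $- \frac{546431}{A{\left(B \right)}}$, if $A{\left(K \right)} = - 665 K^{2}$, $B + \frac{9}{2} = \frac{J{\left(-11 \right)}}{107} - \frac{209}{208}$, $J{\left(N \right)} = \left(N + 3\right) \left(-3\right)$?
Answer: $\frac{270663413686016}{9184750926785} \approx 29.469$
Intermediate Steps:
$J{\left(N \right)} = -9 - 3 N$ ($J{\left(N \right)} = \left(3 + N\right) \left(-3\right) = -9 - 3 N$)
$B = - \frac{117523}{22256}$ ($B = - \frac{9}{2} - \left(\frac{209}{208} - \frac{-9 - -33}{107}\right) = - \frac{9}{2} - \left(\frac{209}{208} - \left(-9 + 33\right) \frac{1}{107}\right) = - \frac{9}{2} + \left(24 \cdot \frac{1}{107} - \frac{209}{208}\right) = - \frac{9}{2} + \left(\frac{24}{107} - \frac{209}{208}\right) = - \frac{9}{2} - \frac{17371}{22256} = - \frac{117523}{22256} \approx -5.2805$)
$- \frac{546431}{A{\left(B \right)}} = - \frac{546431}{\left(-665\right) \left(- \frac{117523}{22256}\right)^{2}} = - \frac{546431}{\left(-665\right) \frac{13811655529}{495329536}} = - \frac{546431}{- \frac{9184750926785}{495329536}} = \left(-546431\right) \left(- \frac{495329536}{9184750926785}\right) = \frac{270663413686016}{9184750926785}$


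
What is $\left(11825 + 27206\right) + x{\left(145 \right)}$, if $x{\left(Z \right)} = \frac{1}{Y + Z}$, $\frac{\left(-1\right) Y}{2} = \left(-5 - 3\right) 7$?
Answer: $\frac{10030968}{257} \approx 39031.0$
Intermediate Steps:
$Y = 112$ ($Y = - 2 \left(-5 - 3\right) 7 = - 2 \left(\left(-8\right) 7\right) = \left(-2\right) \left(-56\right) = 112$)
$x{\left(Z \right)} = \frac{1}{112 + Z}$
$\left(11825 + 27206\right) + x{\left(145 \right)} = \left(11825 + 27206\right) + \frac{1}{112 + 145} = 39031 + \frac{1}{257} = \frac{10030968}{257}$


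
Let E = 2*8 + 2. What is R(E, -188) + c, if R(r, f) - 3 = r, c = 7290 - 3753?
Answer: 3558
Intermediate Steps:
E = 18 (E = 16 + 2 = 18)
c = 3537
R(r, f) = 3 + r
R(E, -188) + c = (3 + 18) + 3537 = 21 + 3537 = 3558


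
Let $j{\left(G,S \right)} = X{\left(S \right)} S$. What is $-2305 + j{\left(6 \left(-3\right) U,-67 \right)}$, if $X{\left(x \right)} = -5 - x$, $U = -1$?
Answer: $-6459$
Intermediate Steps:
$j{\left(G,S \right)} = S \left(-5 - S\right)$ ($j{\left(G,S \right)} = \left(-5 - S\right) S = S \left(-5 - S\right)$)
$-2305 + j{\left(6 \left(-3\right) U,-67 \right)} = -2305 - - 67 \left(5 - 67\right) = -2305 - \left(-67\right) \left(-62\right) = -2305 - 4154 = -6459$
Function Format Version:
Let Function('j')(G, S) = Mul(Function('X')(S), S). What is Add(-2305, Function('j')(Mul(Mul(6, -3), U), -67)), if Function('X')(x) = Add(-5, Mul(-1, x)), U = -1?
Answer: -6459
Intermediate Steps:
Function('j')(G, S) = Mul(S, Add(-5, Mul(-1, S))) (Function('j')(G, S) = Mul(Add(-5, Mul(-1, S)), S) = Mul(S, Add(-5, Mul(-1, S))))
Add(-2305, Function('j')(Mul(Mul(6, -3), U), -67)) = Add(-2305, Mul(-1, -67, Add(5, -67))) = Add(-2305, Mul(-1, -67, -62)) = Add(-2305, -4154) = -6459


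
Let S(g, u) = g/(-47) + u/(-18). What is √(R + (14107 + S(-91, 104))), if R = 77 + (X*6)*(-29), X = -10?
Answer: √316508669/141 ≈ 126.18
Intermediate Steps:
S(g, u) = -u/18 - g/47 (S(g, u) = g*(-1/47) + u*(-1/18) = -g/47 - u/18 = -u/18 - g/47)
R = 1817 (R = 77 - 10*6*(-29) = 77 - 60*(-29) = 77 + 1740 = 1817)
√(R + (14107 + S(-91, 104))) = √(1817 + (14107 + (-1/18*104 - 1/47*(-91)))) = √(1817 + (14107 + (-52/9 + 91/47))) = √(1817 + (14107 - 1625/423)) = √(1817 + 5965636/423) = √(6734227/423) = √316508669/141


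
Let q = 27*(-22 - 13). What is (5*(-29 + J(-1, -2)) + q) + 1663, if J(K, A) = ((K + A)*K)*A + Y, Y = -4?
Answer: 523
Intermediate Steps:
J(K, A) = -4 + A*K*(A + K) (J(K, A) = ((K + A)*K)*A - 4 = ((A + K)*K)*A - 4 = (K*(A + K))*A - 4 = A*K*(A + K) - 4 = -4 + A*K*(A + K))
q = -945 (q = 27*(-35) = -945)
(5*(-29 + J(-1, -2)) + q) + 1663 = (5*(-29 + (-4 - 2*(-1)**2 - 1*(-2)**2)) - 945) + 1663 = (5*(-29 + (-4 - 2*1 - 1*4)) - 945) + 1663 = (5*(-29 + (-4 - 2 - 4)) - 945) + 1663 = (5*(-29 - 10) - 945) + 1663 = (5*(-39) - 945) + 1663 = (-195 - 945) + 1663 = -1140 + 1663 = 523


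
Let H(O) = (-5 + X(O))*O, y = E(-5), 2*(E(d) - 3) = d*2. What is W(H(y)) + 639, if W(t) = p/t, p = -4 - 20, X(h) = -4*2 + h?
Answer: 3191/5 ≈ 638.20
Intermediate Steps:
E(d) = 3 + d (E(d) = 3 + (d*2)/2 = 3 + (2*d)/2 = 3 + d)
y = -2 (y = 3 - 5 = -2)
X(h) = -8 + h
p = -24
H(O) = O*(-13 + O) (H(O) = (-5 + (-8 + O))*O = (-13 + O)*O = O*(-13 + O))
W(t) = -24/t
W(H(y)) + 639 = -24*(-1/(2*(-13 - 2))) + 639 = -24/((-2*(-15))) + 639 = -24/30 + 639 = -24*1/30 + 639 = -⅘ + 639 = 3191/5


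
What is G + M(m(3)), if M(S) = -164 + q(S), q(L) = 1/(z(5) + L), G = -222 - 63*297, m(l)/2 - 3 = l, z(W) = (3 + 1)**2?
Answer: -534715/28 ≈ -19097.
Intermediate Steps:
z(W) = 16 (z(W) = 4**2 = 16)
m(l) = 6 + 2*l
G = -18933 (G = -222 - 18711 = -18933)
q(L) = 1/(16 + L)
M(S) = -164 + 1/(16 + S)
G + M(m(3)) = -18933 + (-2623 - 164*(6 + 2*3))/(16 + (6 + 2*3)) = -18933 + (-2623 - 164*(6 + 6))/(16 + (6 + 6)) = -18933 + (-2623 - 164*12)/(16 + 12) = -18933 + (-2623 - 1968)/28 = -18933 + (1/28)*(-4591) = -18933 - 4591/28 = -534715/28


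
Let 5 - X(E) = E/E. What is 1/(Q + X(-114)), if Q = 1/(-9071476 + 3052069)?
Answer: 6019407/24077627 ≈ 0.25000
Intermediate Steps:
X(E) = 4 (X(E) = 5 - E/E = 5 - 1*1 = 5 - 1 = 4)
Q = -1/6019407 (Q = 1/(-6019407) = -1/6019407 ≈ -1.6613e-7)
1/(Q + X(-114)) = 1/(-1/6019407 + 4) = 1/(24077627/6019407) = 6019407/24077627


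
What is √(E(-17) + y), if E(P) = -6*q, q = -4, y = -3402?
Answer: I*√3378 ≈ 58.121*I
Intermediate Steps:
E(P) = 24 (E(P) = -6*(-4) = 24)
√(E(-17) + y) = √(24 - 3402) = √(-3378) = I*√3378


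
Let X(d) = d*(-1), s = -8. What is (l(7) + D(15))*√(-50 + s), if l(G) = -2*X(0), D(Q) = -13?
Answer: -13*I*√58 ≈ -99.005*I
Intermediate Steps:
X(d) = -d
l(G) = 0 (l(G) = -(-2)*0 = -2*0 = 0)
(l(7) + D(15))*√(-50 + s) = (0 - 13)*√(-50 - 8) = -13*I*√58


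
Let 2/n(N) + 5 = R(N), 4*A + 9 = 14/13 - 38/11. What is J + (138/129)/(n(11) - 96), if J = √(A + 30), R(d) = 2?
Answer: -69/6235 + 7*√45331/286 ≈ 5.2000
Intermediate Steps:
A = -1627/572 (A = -9/4 + (14/13 - 38/11)/4 = -9/4 + (¼)*(-340/143) = -9/4 - 85/143 = -1627/572 ≈ -2.8444)
n(N) = -⅔ (n(N) = 2/(-5 + 2) = 2/(-3) = 2*(-⅓) = -⅔)
J = 7*√45331/286 (J = √(-1627/572 + 30) = √(15533/572) = 7*√45331/286 ≈ 5.2111)
J + (138/129)/(n(11) - 96) = 7*√45331/286 + (138/129)/(-⅔ - 96) = 7*√45331/286 + (138*(1/129))/(-290/3) = 7*√45331/286 + (46/43)*(-3/290) = 7*√45331/286 - 69/6235 = -69/6235 + 7*√45331/286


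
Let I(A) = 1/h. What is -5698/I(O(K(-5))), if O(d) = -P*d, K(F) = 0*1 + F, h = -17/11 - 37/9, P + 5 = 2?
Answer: 290080/9 ≈ 32231.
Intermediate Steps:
P = -3 (P = -5 + 2 = -3)
h = -560/99 (h = -17*1/11 - 37*⅑ = -17/11 - 37/9 = -560/99 ≈ -5.6566)
K(F) = F (K(F) = 0 + F = F)
O(d) = 3*d (O(d) = -(-3)*d = 3*d)
I(A) = -99/560 (I(A) = 1/(-560/99) = -99/560)
-5698/I(O(K(-5))) = -5698/(-99/560) = -5698*(-560/99) = 290080/9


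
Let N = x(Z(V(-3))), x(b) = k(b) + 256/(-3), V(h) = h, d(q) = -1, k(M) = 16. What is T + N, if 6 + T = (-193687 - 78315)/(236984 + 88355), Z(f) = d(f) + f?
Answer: -74342620/976017 ≈ -76.169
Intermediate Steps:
Z(f) = -1 + f
x(b) = -208/3 (x(b) = 16 + 256/(-3) = 16 + 256*(-⅓) = 16 - 256/3 = -208/3)
T = -2224036/325339 (T = -6 + (-193687 - 78315)/(236984 + 88355) = -6 - 272002/325339 = -2224036/325339 ≈ -6.8361)
N = -208/3 ≈ -69.333
T + N = -2224036/325339 - 208/3 = -74342620/976017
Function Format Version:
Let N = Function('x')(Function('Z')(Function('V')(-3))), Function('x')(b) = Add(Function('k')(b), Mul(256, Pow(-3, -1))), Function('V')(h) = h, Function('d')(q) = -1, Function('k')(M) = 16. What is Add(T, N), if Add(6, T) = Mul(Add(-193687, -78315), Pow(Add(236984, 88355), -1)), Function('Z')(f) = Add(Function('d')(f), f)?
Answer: Rational(-74342620, 976017) ≈ -76.169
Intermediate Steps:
Function('Z')(f) = Add(-1, f)
Function('x')(b) = Rational(-208, 3) (Function('x')(b) = Add(16, Mul(256, Pow(-3, -1))) = Add(16, Mul(256, Rational(-1, 3))) = Add(16, Rational(-256, 3)) = Rational(-208, 3))
T = Rational(-2224036, 325339) (T = Add(-6, Mul(Add(-193687, -78315), Pow(Add(236984, 88355), -1))) = Add(-6, Mul(-272002, Pow(325339, -1))) = Add(-6, Mul(-272002, Rational(1, 325339))) = Add(-6, Rational(-272002, 325339)) = Rational(-2224036, 325339) ≈ -6.8361)
N = Rational(-208, 3) ≈ -69.333
Add(T, N) = Add(Rational(-2224036, 325339), Rational(-208, 3)) = Rational(-74342620, 976017)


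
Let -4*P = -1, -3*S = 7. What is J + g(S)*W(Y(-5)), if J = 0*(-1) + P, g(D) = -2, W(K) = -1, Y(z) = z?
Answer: 9/4 ≈ 2.2500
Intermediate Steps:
S = -7/3 (S = -1/3*7 = -7/3 ≈ -2.3333)
P = 1/4 (P = -1/4*(-1) = 1/4 ≈ 0.25000)
J = 1/4 (J = 0*(-1) + 1/4 = 0 + 1/4 = 1/4 ≈ 0.25000)
J + g(S)*W(Y(-5)) = 1/4 - 2*(-1) = 1/4 + 2 = 9/4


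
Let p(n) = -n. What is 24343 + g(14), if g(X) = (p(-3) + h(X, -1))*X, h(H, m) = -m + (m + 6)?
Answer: 24469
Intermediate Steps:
h(H, m) = 6 (h(H, m) = -m + (6 + m) = 6)
g(X) = 9*X (g(X) = (-1*(-3) + 6)*X = (3 + 6)*X = 9*X)
24343 + g(14) = 24343 + 9*14 = 24343 + 126 = 24469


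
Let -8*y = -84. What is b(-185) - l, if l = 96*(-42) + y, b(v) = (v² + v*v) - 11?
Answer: 144921/2 ≈ 72461.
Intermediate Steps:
y = 21/2 (y = -⅛*(-84) = 21/2 ≈ 10.500)
b(v) = -11 + 2*v² (b(v) = (v² + v²) - 11 = 2*v² - 11 = -11 + 2*v²)
l = -8043/2 (l = 96*(-42) + 21/2 = -4032 + 21/2 = -8043/2 ≈ -4021.5)
b(-185) - l = (-11 + 2*(-185)²) - 1*(-8043/2) = (-11 + 2*34225) + 8043/2 = (-11 + 68450) + 8043/2 = 68439 + 8043/2 = 144921/2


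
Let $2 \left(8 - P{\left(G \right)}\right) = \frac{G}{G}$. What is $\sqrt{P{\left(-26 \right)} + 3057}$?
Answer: $\frac{3 \sqrt{1362}}{2} \approx 55.358$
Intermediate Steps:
$P{\left(G \right)} = \frac{15}{2}$ ($P{\left(G \right)} = 8 - \frac{G \frac{1}{G}}{2} = 8 - \frac{1}{2} = \frac{15}{2}$)
$\sqrt{P{\left(-26 \right)} + 3057} = \sqrt{\frac{15}{2} + 3057} = \sqrt{\frac{6129}{2}} = \frac{3 \sqrt{1362}}{2}$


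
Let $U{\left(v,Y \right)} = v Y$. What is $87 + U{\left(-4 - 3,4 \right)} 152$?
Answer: $-4169$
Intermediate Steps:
$U{\left(v,Y \right)} = Y v$
$87 + U{\left(-4 - 3,4 \right)} 152 = 87 + 4 \left(-4 - 3\right) 152 = 87 + 4 \left(-7\right) 152 = 87 - 4256 = -4169$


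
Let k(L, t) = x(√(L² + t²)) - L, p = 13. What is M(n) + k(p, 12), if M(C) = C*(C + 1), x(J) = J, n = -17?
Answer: 259 + √313 ≈ 276.69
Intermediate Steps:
M(C) = C*(1 + C)
k(L, t) = √(L² + t²) - L
M(n) + k(p, 12) = -17*(1 - 17) + (√(13² + 12²) - 1*13) = -17*(-16) + (√(169 + 144) - 13) = 272 + (√313 - 13) = 272 + (-13 + √313) = 259 + √313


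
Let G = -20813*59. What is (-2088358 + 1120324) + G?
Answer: -2196001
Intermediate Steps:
G = -1227967
(-2088358 + 1120324) + G = (-2088358 + 1120324) - 1227967 = -968034 - 1227967 = -2196001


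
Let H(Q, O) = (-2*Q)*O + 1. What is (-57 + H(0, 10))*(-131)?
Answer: 7336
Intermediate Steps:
H(Q, O) = 1 - 2*O*Q (H(Q, O) = -2*O*Q + 1 = 1 - 2*O*Q)
(-57 + H(0, 10))*(-131) = (-57 + (1 - 2*10*0))*(-131) = (-57 + (1 + 0))*(-131) = (-57 + 1)*(-131) = -56*(-131) = 7336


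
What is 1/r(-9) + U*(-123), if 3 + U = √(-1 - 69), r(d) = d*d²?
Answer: 269000/729 - 123*I*√70 ≈ 369.0 - 1029.1*I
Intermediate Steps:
r(d) = d³
U = -3 + I*√70 (U = -3 + √(-1 - 69) = -3 + √(-70) = -3 + I*√70 ≈ -3.0 + 8.3666*I)
1/r(-9) + U*(-123) = 1/((-9)³) + (-3 + I*√70)*(-123) = 1/(-729) + (369 - 123*I*√70) = -1/729 + (369 - 123*I*√70) = 269000/729 - 123*I*√70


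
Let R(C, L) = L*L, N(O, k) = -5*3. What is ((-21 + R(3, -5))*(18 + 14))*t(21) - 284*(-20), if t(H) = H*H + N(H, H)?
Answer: 60208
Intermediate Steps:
N(O, k) = -15
R(C, L) = L**2
t(H) = -15 + H**2 (t(H) = H*H - 15 = H**2 - 15 = -15 + H**2)
((-21 + R(3, -5))*(18 + 14))*t(21) - 284*(-20) = ((-21 + (-5)**2)*(18 + 14))*(-15 + 21**2) - 284*(-20) = ((-21 + 25)*32)*(-15 + 441) + 5680 = (4*32)*426 + 5680 = 128*426 + 5680 = 54528 + 5680 = 60208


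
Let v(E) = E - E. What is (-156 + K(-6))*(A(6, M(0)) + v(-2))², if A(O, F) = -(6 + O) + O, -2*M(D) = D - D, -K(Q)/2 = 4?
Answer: -5904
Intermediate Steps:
K(Q) = -8 (K(Q) = -2*4 = -8)
v(E) = 0
M(D) = 0 (M(D) = -(D - D)/2 = -½*0 = 0)
A(O, F) = -6 (A(O, F) = (-6 - O) + O = -6)
(-156 + K(-6))*(A(6, M(0)) + v(-2))² = (-156 - 8)*(-6 + 0)² = -164*(-6)² = -164*36 = -5904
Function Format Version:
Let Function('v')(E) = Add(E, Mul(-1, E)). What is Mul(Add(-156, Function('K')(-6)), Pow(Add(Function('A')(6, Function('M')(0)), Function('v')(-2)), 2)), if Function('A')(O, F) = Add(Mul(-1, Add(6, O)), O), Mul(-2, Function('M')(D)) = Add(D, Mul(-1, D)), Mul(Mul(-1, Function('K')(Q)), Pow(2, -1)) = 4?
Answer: -5904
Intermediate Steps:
Function('K')(Q) = -8 (Function('K')(Q) = Mul(-2, 4) = -8)
Function('v')(E) = 0
Function('M')(D) = 0 (Function('M')(D) = Mul(Rational(-1, 2), Add(D, Mul(-1, D))) = Mul(Rational(-1, 2), 0) = 0)
Function('A')(O, F) = -6 (Function('A')(O, F) = Add(Add(-6, Mul(-1, O)), O) = -6)
Mul(Add(-156, Function('K')(-6)), Pow(Add(Function('A')(6, Function('M')(0)), Function('v')(-2)), 2)) = Mul(Add(-156, -8), Pow(Add(-6, 0), 2)) = Mul(-164, Pow(-6, 2)) = Mul(-164, 36) = -5904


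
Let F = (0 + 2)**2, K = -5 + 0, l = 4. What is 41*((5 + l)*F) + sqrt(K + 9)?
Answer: 1478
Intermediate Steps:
K = -5
F = 4 (F = 2**2 = 4)
41*((5 + l)*F) + sqrt(K + 9) = 41*((5 + 4)*4) + sqrt(-5 + 9) = 41*(9*4) + sqrt(4) = 41*36 + 2 = 1476 + 2 = 1478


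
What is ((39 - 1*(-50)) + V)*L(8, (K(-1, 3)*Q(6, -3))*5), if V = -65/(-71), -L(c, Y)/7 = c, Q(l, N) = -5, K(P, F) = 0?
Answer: -357504/71 ≈ -5035.3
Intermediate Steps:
L(c, Y) = -7*c
V = 65/71 (V = -65*(-1/71) = 65/71 ≈ 0.91549)
((39 - 1*(-50)) + V)*L(8, (K(-1, 3)*Q(6, -3))*5) = ((39 - 1*(-50)) + 65/71)*(-7*8) = ((39 + 50) + 65/71)*(-56) = (89 + 65/71)*(-56) = (6384/71)*(-56) = -357504/71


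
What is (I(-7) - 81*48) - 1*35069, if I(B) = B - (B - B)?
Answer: -38964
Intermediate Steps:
I(B) = B (I(B) = B - 1*0 = B + 0 = B)
(I(-7) - 81*48) - 1*35069 = (-7 - 81*48) - 1*35069 = (-7 - 3888) - 35069 = -3895 - 35069 = -38964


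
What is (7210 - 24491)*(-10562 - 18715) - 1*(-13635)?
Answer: 505949472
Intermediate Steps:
(7210 - 24491)*(-10562 - 18715) - 1*(-13635) = -17281*(-29277) + 13635 = 505935837 + 13635 = 505949472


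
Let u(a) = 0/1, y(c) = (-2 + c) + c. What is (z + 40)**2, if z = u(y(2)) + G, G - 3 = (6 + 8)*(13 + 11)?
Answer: 143641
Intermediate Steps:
y(c) = -2 + 2*c
G = 339 (G = 3 + (6 + 8)*(13 + 11) = 3 + 14*24 = 3 + 336 = 339)
u(a) = 0 (u(a) = 0*1 = 0)
z = 339 (z = 0 + 339 = 339)
(z + 40)**2 = (339 + 40)**2 = 379**2 = 143641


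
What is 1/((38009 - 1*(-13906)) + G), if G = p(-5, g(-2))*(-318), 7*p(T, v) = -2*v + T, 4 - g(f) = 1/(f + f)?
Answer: 7/367698 ≈ 1.9037e-5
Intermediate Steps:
g(f) = 4 - 1/(2*f) (g(f) = 4 - 1/(f + f) = 4 - 1/(2*f))
p(T, v) = -2*v/7 + T/7 (p(T, v) = (-2*v + T)/7 = (T - 2*v)/7 = -2*v/7 + T/7)
G = 4293/7 (G = (-2*(4 - 1/2/(-2))/7 + (1/7)*(-5))*(-318) = (-2*(4 - 1/2*(-1/2))/7 - 5/7)*(-318) = (-2*(4 + 1/4)/7 - 5/7)*(-318) = (-2/7*17/4 - 5/7)*(-318) = (-17/14 - 5/7)*(-318) = -27/14*(-318) = 4293/7 ≈ 613.29)
1/((38009 - 1*(-13906)) + G) = 1/((38009 - 1*(-13906)) + 4293/7) = 1/((38009 + 13906) + 4293/7) = 1/(51915 + 4293/7) = 1/(367698/7) = 7/367698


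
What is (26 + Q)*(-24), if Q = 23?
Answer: -1176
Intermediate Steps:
(26 + Q)*(-24) = (26 + 23)*(-24) = 49*(-24) = -1176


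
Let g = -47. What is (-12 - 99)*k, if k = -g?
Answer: -5217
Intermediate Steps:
k = 47 (k = -1*(-47) = 47)
(-12 - 99)*k = (-12 - 99)*47 = -111*47 = -5217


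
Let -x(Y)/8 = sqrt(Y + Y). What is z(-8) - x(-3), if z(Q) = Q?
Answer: -8 + 8*I*sqrt(6) ≈ -8.0 + 19.596*I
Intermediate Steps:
x(Y) = -8*sqrt(2)*sqrt(Y) (x(Y) = -8*sqrt(Y + Y) = -8*sqrt(2)*sqrt(Y))
z(-8) - x(-3) = -8 - (-8)*sqrt(2)*sqrt(-3) = -8 - (-8)*sqrt(2)*I*sqrt(3) = -8 - (-8)*I*sqrt(6) = -8 + 8*I*sqrt(6)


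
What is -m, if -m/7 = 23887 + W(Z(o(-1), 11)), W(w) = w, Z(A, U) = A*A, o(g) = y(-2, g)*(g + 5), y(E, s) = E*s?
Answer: 167657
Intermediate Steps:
o(g) = -2*g*(5 + g) (o(g) = (-2*g)*(g + 5) = (-2*g)*(5 + g) = -2*g*(5 + g))
Z(A, U) = A²
m = -167657 (m = -7*(23887 + (-2*(-1)*(5 - 1))²) = -7*(23887 + (-2*(-1)*4)²) = -7*(23887 + 8²) = -7*(23887 + 64) = -7*23951 = -167657)
-m = -1*(-167657) = 167657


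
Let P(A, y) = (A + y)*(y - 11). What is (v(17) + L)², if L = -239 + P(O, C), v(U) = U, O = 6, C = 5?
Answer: 82944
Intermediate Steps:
P(A, y) = (-11 + y)*(A + y) (P(A, y) = (A + y)*(-11 + y) = (-11 + y)*(A + y))
L = -305 (L = -239 + (5² - 11*6 - 11*5 + 6*5) = -239 + (25 - 66 - 55 + 30) = -239 - 66 = -305)
(v(17) + L)² = (17 - 305)² = (-288)² = 82944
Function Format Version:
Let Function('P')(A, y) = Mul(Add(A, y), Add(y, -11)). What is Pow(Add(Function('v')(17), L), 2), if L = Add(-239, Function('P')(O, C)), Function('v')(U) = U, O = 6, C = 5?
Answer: 82944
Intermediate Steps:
Function('P')(A, y) = Mul(Add(-11, y), Add(A, y)) (Function('P')(A, y) = Mul(Add(A, y), Add(-11, y)) = Mul(Add(-11, y), Add(A, y)))
L = -305 (L = Add(-239, Add(Pow(5, 2), Mul(-11, 6), Mul(-11, 5), Mul(6, 5))) = Add(-239, Add(25, -66, -55, 30)) = Add(-239, -66) = -305)
Pow(Add(Function('v')(17), L), 2) = Pow(Add(17, -305), 2) = Pow(-288, 2) = 82944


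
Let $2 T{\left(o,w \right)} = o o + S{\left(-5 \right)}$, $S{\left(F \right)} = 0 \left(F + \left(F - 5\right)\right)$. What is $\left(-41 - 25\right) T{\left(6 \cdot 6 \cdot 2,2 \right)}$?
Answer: $-171072$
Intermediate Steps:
$S{\left(F \right)} = 0$ ($S{\left(F \right)} = 0 \left(F + \left(-5 + F\right)\right) = 0 \left(-5 + 2 F\right) = 0$)
$T{\left(o,w \right)} = \frac{o^{2}}{2}$ ($T{\left(o,w \right)} = \frac{o o + 0}{2} = \frac{o^{2} + 0}{2} = \frac{o^{2}}{2}$)
$\left(-41 - 25\right) T{\left(6 \cdot 6 \cdot 2,2 \right)} = \left(-41 - 25\right) \frac{\left(6 \cdot 6 \cdot 2\right)^{2}}{2} = - 66 \frac{\left(36 \cdot 2\right)^{2}}{2} = - 66 \frac{72^{2}}{2} = - 66 \cdot \frac{1}{2} \cdot 5184 = \left(-66\right) 2592 = -171072$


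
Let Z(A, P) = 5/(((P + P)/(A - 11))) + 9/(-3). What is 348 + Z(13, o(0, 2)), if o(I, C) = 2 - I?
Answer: 695/2 ≈ 347.50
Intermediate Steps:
Z(A, P) = -3 + 5*(-11 + A)/(2*P) (Z(A, P) = 5/(((2*P)/(-11 + A))) + 9*(-⅓) = 5/((2*P/(-11 + A))) - 3 = 5*((-11 + A)/(2*P)) - 3 = 5*(-11 + A)/(2*P) - 3 = -3 + 5*(-11 + A)/(2*P))
348 + Z(13, o(0, 2)) = 348 + (-55 - 6*(2 - 1*0) + 5*13)/(2*(2 - 1*0)) = 348 + (-55 - 6*(2 + 0) + 65)/(2*(2 + 0)) = 348 + (½)*(-55 - 6*2 + 65)/2 = 348 + (½)*(½)*(-55 - 12 + 65) = 348 + (½)*(½)*(-2) = 348 - ½ = 695/2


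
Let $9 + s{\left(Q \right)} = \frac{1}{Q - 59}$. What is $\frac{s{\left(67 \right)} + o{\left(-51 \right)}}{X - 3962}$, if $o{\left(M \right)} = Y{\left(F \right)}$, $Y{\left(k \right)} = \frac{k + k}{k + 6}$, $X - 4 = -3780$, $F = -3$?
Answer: $\frac{87}{61904} \approx 0.0014054$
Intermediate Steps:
$X = -3776$ ($X = 4 - 3780 = -3776$)
$Y{\left(k \right)} = \frac{2 k}{6 + k}$
$o{\left(M \right)} = -2$ ($o{\left(M \right)} = 2 \left(-3\right) \frac{1}{6 - 3} = 2 \left(-3\right) \frac{1}{3} = -2$)
$s{\left(Q \right)} = -9 + \frac{1}{-59 + Q}$ ($s{\left(Q \right)} = -9 + \frac{1}{Q - 59} = -9 + \frac{1}{-59 + Q}$)
$\frac{s{\left(67 \right)} + o{\left(-51 \right)}}{X - 3962} = \frac{\frac{532 - 603}{-59 + 67} - 2}{-3776 - 3962} = \frac{\frac{532 - 603}{8} - 2}{-7738} = \left(\frac{1}{8} \left(-71\right) - 2\right) \left(- \frac{1}{7738}\right) = \left(- \frac{71}{8} - 2\right) \left(- \frac{1}{7738}\right) = \left(- \frac{87}{8}\right) \left(- \frac{1}{7738}\right) = \frac{87}{61904}$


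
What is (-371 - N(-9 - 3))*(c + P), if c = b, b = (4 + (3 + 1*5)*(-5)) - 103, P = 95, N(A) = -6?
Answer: 16060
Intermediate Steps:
b = -139 (b = (4 + (3 + 5)*(-5)) - 103 = (4 + 8*(-5)) - 103 = (4 - 40) - 103 = -36 - 103 = -139)
c = -139
(-371 - N(-9 - 3))*(c + P) = (-371 - 1*(-6))*(-139 + 95) = (-371 + 6)*(-44) = -365*(-44) = 16060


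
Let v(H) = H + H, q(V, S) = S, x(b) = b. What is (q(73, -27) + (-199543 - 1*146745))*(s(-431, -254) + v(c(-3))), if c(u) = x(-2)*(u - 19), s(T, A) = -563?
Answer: 164499625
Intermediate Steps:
c(u) = 38 - 2*u (c(u) = -2*(u - 19) = -2*(-19 + u) = 38 - 2*u)
v(H) = 2*H
(q(73, -27) + (-199543 - 1*146745))*(s(-431, -254) + v(c(-3))) = (-27 + (-199543 - 1*146745))*(-563 + 2*(38 - 2*(-3))) = (-27 + (-199543 - 146745))*(-563 + 2*(38 + 6)) = (-27 - 346288)*(-563 + 2*44) = -346315*(-563 + 88) = -346315*(-475) = 164499625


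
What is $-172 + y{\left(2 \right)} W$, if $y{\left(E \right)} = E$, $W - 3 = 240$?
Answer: $314$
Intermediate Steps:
$W = 243$ ($W = 3 + 240 = 243$)
$-172 + y{\left(2 \right)} W = -172 + 2 \cdot 243 = -172 + 486 = 314$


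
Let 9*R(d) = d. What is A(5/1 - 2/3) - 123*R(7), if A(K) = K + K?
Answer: -87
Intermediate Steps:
A(K) = 2*K
R(d) = d/9
A(5/1 - 2/3) - 123*R(7) = 2*(5/1 - 2/3) - 41*7/3 = 2*(5*1 - 2*⅓) - 123*7/9 = 2*(5 - ⅔) - 287/3 = 2*(13/3) - 287/3 = 26/3 - 287/3 = -87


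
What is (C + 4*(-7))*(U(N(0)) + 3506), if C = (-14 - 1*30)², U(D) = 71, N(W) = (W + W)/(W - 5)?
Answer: 6824916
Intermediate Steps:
N(W) = 2*W/(-5 + W) (N(W) = (2*W)/(-5 + W) = 2*W/(-5 + W))
C = 1936 (C = (-14 - 30)² = (-44)² = 1936)
(C + 4*(-7))*(U(N(0)) + 3506) = (1936 + 4*(-7))*(71 + 3506) = (1936 - 28)*3577 = 1908*3577 = 6824916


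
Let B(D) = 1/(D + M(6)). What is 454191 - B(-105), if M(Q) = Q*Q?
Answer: 31339180/69 ≈ 4.5419e+5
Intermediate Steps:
M(Q) = Q²
B(D) = 1/(36 + D) (B(D) = 1/(D + 6²) = 1/(D + 36) = 1/(36 + D))
454191 - B(-105) = 454191 - 1/(36 - 105) = 454191 - 1/(-69) = 454191 - 1*(-1/69) = 454191 + 1/69 = 31339180/69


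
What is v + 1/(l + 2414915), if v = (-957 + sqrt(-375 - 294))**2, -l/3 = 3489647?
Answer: 7370883514679/8054026 - 1914*I*sqrt(669) ≈ 9.1518e+5 - 49506.0*I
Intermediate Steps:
l = -10468941 (l = -3*3489647 = -10468941)
v = (-957 + I*sqrt(669))**2 (v = (-957 + sqrt(-669))**2 = (-957 + I*sqrt(669))**2 ≈ 9.1518e+5 - 49506.0*I)
v + 1/(l + 2414915) = (957 - I*sqrt(669))**2 + 1/(-10468941 + 2414915) = (957 - I*sqrt(669))**2 + 1/(-8054026) = (957 - I*sqrt(669))**2 - 1/8054026 = -1/8054026 + (957 - I*sqrt(669))**2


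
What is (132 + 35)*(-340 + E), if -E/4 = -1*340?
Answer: 170340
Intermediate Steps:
E = 1360 (E = -(-4)*340 = -4*(-340) = 1360)
(132 + 35)*(-340 + E) = (132 + 35)*(-340 + 1360) = 167*1020 = 170340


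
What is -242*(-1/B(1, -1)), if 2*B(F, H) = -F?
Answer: -484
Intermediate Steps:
B(F, H) = -F/2 (B(F, H) = (-F)/2 = -F/2)
-242*(-1/B(1, -1)) = -242/((-1*1)*(-½*1)) = -242/((-1*(-½))) = -242/½ = -242*2 = -484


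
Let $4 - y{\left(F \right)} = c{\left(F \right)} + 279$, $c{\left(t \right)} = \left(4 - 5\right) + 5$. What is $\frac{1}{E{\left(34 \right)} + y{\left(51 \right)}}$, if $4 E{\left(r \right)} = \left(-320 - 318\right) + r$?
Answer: $- \frac{1}{430} \approx -0.0023256$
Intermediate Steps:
$c{\left(t \right)} = 4$ ($c{\left(t \right)} = -1 + 5 = 4$)
$E{\left(r \right)} = - \frac{319}{2} + \frac{r}{4}$ ($E{\left(r \right)} = \frac{\left(-320 - 318\right) + r}{4} = \frac{-638 + r}{4} = - \frac{319}{2} + \frac{r}{4}$)
$y{\left(F \right)} = -279$ ($y{\left(F \right)} = 4 - \left(4 + 279\right) = 4 - 283 = -279$)
$\frac{1}{E{\left(34 \right)} + y{\left(51 \right)}} = \frac{1}{\left(- \frac{319}{2} + \frac{1}{4} \cdot 34\right) - 279} = \frac{1}{\left(- \frac{319}{2} + \frac{17}{2}\right) - 279} = \frac{1}{-151 - 279} = \frac{1}{-430} = - \frac{1}{430}$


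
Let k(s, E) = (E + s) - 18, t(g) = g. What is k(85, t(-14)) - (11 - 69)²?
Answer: -3311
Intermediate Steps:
k(s, E) = -18 + E + s
k(85, t(-14)) - (11 - 69)² = (-18 - 14 + 85) - (11 - 69)² = 53 - 1*(-58)² = 53 - 1*3364 = 53 - 3364 = -3311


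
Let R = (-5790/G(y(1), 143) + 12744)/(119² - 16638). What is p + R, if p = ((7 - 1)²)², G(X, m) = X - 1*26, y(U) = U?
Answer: 15986082/12385 ≈ 1290.8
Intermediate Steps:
G(X, m) = -26 + X (G(X, m) = X - 26 = -26 + X)
p = 1296 (p = (6²)² = 36² = 1296)
R = -64878/12385 (R = (-5790/(-26 + 1) + 12744)/(119² - 16638) = (-5790/(-25) + 12744)/(14161 - 16638) = (-5790*(-1/25) + 12744)/(-2477) = (1158/5 + 12744)*(-1/2477) = (64878/5)*(-1/2477) = -64878/12385 ≈ -5.2384)
p + R = 1296 - 64878/12385 = 15986082/12385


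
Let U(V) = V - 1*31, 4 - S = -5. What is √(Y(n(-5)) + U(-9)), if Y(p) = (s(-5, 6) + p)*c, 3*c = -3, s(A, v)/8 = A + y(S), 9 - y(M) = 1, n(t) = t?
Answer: I*√59 ≈ 7.6811*I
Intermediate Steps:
S = 9 (S = 4 - 1*(-5) = 4 + 5 = 9)
y(M) = 8 (y(M) = 9 - 1*1 = 9 - 1 = 8)
s(A, v) = 64 + 8*A (s(A, v) = 8*(A + 8) = 8*(8 + A) = 64 + 8*A)
c = -1 (c = (⅓)*(-3) = -1)
Y(p) = -24 - p (Y(p) = ((64 + 8*(-5)) + p)*(-1) = ((64 - 40) + p)*(-1) = (24 + p)*(-1) = -24 - p)
U(V) = -31 + V (U(V) = V - 31 = -31 + V)
√(Y(n(-5)) + U(-9)) = √((-24 - 1*(-5)) + (-31 - 9)) = √((-24 + 5) - 40) = √(-19 - 40) = √(-59) = I*√59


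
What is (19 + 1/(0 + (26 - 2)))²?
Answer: 208849/576 ≈ 362.58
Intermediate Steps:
(19 + 1/(0 + (26 - 2)))² = (19 + 1/(0 + 24))² = (19 + 1/24)² = (457/24)² = 208849/576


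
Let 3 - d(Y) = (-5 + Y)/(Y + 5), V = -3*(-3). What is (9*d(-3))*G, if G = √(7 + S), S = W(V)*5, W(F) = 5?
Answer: 252*√2 ≈ 356.38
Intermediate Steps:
V = 9
S = 25 (S = 5*5 = 25)
G = 4*√2 (G = √(7 + 25) = √32 = 4*√2 ≈ 5.6569)
d(Y) = 3 - (-5 + Y)/(5 + Y) (d(Y) = 3 - (-5 + Y)/(Y + 5) = 3 - (-5 + Y)/(5 + Y))
(9*d(-3))*G = (9*(2*(10 - 3)/(5 - 3)))*(4*√2) = (9*(2*7/2))*(4*√2) = (9*(2*(½)*7))*(4*√2) = (9*7)*(4*√2) = 63*(4*√2) = 252*√2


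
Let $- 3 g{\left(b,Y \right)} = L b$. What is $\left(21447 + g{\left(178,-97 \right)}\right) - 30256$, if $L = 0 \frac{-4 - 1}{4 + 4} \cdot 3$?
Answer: $-8809$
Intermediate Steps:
$L = 0$ ($L = 0 \left(- \frac{5}{8}\right) 3 = 0 \cdot 3 = 0$)
$g{\left(b,Y \right)} = 0$ ($g{\left(b,Y \right)} = - \frac{0 b}{3} = \left(- \frac{1}{3}\right) 0 = 0$)
$\left(21447 + g{\left(178,-97 \right)}\right) - 30256 = \left(21447 + 0\right) - 30256 = 21447 - 30256 = -8809$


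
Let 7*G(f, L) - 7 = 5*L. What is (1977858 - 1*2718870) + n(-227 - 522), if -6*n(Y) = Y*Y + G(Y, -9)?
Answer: -35049473/42 ≈ -8.3451e+5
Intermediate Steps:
G(f, L) = 1 + 5*L/7 (G(f, L) = 1 + (5*L)/7 = 1 + 5*L/7)
n(Y) = 19/21 - Y²/6 (n(Y) = -(Y*Y + (1 + (5/7)*(-9)))/6 = -(Y² + (1 - 45/7))/6 = -(Y² - 38/7)/6 = -(-38/7 + Y²)/6 = 19/21 - Y²/6)
(1977858 - 1*2718870) + n(-227 - 522) = (1977858 - 1*2718870) + (19/21 - (-227 - 522)²/6) = (1977858 - 2718870) + (19/21 - ⅙*(-749)²) = -741012 + (19/21 - ⅙*561001) = -741012 + (19/21 - 561001/6) = -741012 - 3926969/42 = -35049473/42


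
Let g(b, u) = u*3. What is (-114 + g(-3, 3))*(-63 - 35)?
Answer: 10290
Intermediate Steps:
g(b, u) = 3*u
(-114 + g(-3, 3))*(-63 - 35) = (-114 + 3*3)*(-63 - 35) = (-114 + 9)*(-98) = -105*(-98) = 10290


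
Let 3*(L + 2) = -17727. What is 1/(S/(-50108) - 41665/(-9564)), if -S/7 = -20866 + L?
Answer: 59904114/36885403 ≈ 1.6241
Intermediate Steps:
L = -5911 (L = -2 + (⅓)*(-17727) = -2 - 5909 = -5911)
S = 187439 (S = -7*(-20866 - 5911) = -7*(-26777) = 187439)
1/(S/(-50108) - 41665/(-9564)) = 1/(187439/(-50108) - 41665/(-9564)) = 1/(187439*(-1/50108) - 41665*(-1/9564)) = 1/(-187439/50108 + 41665/9564) = 1/(36885403/59904114) = 59904114/36885403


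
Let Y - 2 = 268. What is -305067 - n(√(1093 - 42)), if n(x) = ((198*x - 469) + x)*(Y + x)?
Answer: -387586 - 53261*√1051 ≈ -2.1143e+6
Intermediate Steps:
Y = 270 (Y = 2 + 268 = 270)
n(x) = (-469 + 199*x)*(270 + x) (n(x) = ((198*x - 469) + x)*(270 + x) = ((-469 + 198*x) + x)*(270 + x) = (-469 + 199*x)*(270 + x))
-305067 - n(√(1093 - 42)) = -305067 - (-126630 + 199*(√(1093 - 42))² + 53261*√(1093 - 42)) = -305067 - (-126630 + 199*(√1051)² + 53261*√1051) = -305067 - (-126630 + 199*1051 + 53261*√1051) = -305067 - (-126630 + 209149 + 53261*√1051) = -305067 - (82519 + 53261*√1051) = -305067 + (-82519 - 53261*√1051) = -387586 - 53261*√1051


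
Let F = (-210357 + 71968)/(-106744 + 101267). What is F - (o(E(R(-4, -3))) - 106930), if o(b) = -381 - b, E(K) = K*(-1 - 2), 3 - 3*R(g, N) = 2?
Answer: 587875259/5477 ≈ 1.0734e+5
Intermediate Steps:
R(g, N) = ⅓ (R(g, N) = 1 - ⅓*2 = 1 - ⅔ = ⅓)
E(K) = -3*K (E(K) = K*(-3) = -3*K)
F = 138389/5477 (F = -138389/(-5477) = -138389*(-1/5477) = 138389/5477 ≈ 25.267)
F - (o(E(R(-4, -3))) - 106930) = 138389/5477 - ((-381 - (-3)/3) - 106930) = 138389/5477 - ((-381 - 1*(-1)) - 106930) = 138389/5477 - ((-381 + 1) - 106930) = 138389/5477 - (-380 - 106930) = 138389/5477 - 1*(-107310) = 138389/5477 + 107310 = 587875259/5477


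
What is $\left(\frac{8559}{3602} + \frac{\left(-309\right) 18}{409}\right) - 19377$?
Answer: $- \frac{28563078879}{1473218} \approx -19388.0$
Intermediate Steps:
$\left(\frac{8559}{3602} + \frac{\left(-309\right) 18}{409}\right) - 19377 = \left(8559 \cdot \frac{1}{3602} - \frac{5562}{409}\right) - 19377 = \left(\frac{8559}{3602} - \frac{5562}{409}\right) - 19377 = - \frac{16533693}{1473218} - 19377 = - \frac{28563078879}{1473218}$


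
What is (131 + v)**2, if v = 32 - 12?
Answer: 22801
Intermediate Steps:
v = 20
(131 + v)**2 = (131 + 20)**2 = 151**2 = 22801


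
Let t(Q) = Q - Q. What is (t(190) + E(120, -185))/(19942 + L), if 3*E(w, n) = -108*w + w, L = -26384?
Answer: 2140/3221 ≈ 0.66439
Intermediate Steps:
E(w, n) = -107*w/3 (E(w, n) = (-108*w + w)/3 = (-107*w)/3 = -107*w/3)
t(Q) = 0
(t(190) + E(120, -185))/(19942 + L) = (0 - 107/3*120)/(19942 - 26384) = (0 - 4280)/(-6442) = -4280*(-1/6442) = 2140/3221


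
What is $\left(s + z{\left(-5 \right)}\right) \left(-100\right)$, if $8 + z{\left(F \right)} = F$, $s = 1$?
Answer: $1200$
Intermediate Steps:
$z{\left(F \right)} = -8 + F$
$\left(s + z{\left(-5 \right)}\right) \left(-100\right) = \left(1 - 13\right) \left(-100\right) = \left(-12\right) \left(-100\right) = 1200$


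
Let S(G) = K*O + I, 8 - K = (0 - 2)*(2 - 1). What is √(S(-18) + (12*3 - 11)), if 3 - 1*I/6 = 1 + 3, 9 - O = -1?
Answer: √119 ≈ 10.909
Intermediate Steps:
O = 10 (O = 9 - 1*(-1) = 9 + 1 = 10)
K = 10 (K = 8 - (0 - 2)*(2 - 1) = 8 - (-2) = 8 - 1*(-2) = 8 + 2 = 10)
I = -6 (I = 18 - 6*(1 + 3) = 18 - 6*4 = 18 - 24 = -6)
S(G) = 94 (S(G) = 10*10 - 6 = 100 - 6 = 94)
√(S(-18) + (12*3 - 11)) = √(94 + (12*3 - 11)) = √(94 + (36 - 11)) = √(94 + 25) = √119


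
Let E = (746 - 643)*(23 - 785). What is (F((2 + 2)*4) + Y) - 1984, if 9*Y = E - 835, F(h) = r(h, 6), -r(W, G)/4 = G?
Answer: -97393/9 ≈ -10821.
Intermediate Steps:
E = -78486 (E = 103*(-762) = -78486)
r(W, G) = -4*G
F(h) = -24 (F(h) = -4*6 = -24)
Y = -79321/9 (Y = (-78486 - 835)/9 = (⅑)*(-79321) = -79321/9 ≈ -8813.4)
(F((2 + 2)*4) + Y) - 1984 = (-24 - 79321/9) - 1984 = -79537/9 - 1984 = -97393/9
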